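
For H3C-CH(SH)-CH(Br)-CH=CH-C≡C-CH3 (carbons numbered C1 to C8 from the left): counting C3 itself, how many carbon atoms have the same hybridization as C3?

4

C3 is sp3 (only σ bonds).
C1: sp3 ✓
C2: sp3 ✓
C3: sp3 ✓
C4: sp2
C5: sp2
C6: sp
C7: sp
C8: sp3 ✓
4 carbons are sp3.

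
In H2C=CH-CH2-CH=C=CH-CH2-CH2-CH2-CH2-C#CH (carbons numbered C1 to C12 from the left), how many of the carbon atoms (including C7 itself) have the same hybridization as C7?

5

C7 is sp3 (only σ bonds).
C1: sp2
C2: sp2
C3: sp3 ✓
C4: sp2
C5: sp
C6: sp2
C7: sp3 ✓
C8: sp3 ✓
C9: sp3 ✓
C10: sp3 ✓
C11: sp
C12: sp
5 carbons are sp3.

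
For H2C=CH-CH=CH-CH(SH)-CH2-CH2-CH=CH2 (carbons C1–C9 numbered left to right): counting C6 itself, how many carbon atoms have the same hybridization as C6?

3

C6 is sp3 (only σ bonds).
C1: sp2
C2: sp2
C3: sp2
C4: sp2
C5: sp3 ✓
C6: sp3 ✓
C7: sp3 ✓
C8: sp2
C9: sp2
3 carbons are sp3.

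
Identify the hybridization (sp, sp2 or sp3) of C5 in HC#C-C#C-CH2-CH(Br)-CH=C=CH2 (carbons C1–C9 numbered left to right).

sp³

C5 (4 σ bonds) has steric number 4: sp3.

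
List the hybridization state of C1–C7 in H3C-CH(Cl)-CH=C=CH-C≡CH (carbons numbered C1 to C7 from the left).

C1 is sp3: 4 σ bonds, 4 electron-density regions.
C2 — 4 σ bonds. Steric number 4, so sp3.
C3 (3 σ bonds, plus one π bond) has steric number 3: sp2.
C4 is sp: 2 σ bonds, plus two π bonds, 2 electron-density regions.
C5 has 3 σ bonds, plus one π bond: steric number 3 → sp2.
C6: 2 σ bonds, plus two π bonds; 2 regions of electron density → sp.
C7: 2 σ bonds, plus two π bonds — 2 electron domains, sp.

C1 sp3, C2 sp3, C3 sp2, C4 sp, C5 sp2, C6 sp, C7 sp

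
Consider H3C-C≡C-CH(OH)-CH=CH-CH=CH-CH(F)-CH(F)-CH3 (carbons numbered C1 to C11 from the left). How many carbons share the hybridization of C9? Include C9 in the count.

C9 is sp3 (only σ bonds).
C1: sp3 ✓
C2: sp
C3: sp
C4: sp3 ✓
C5: sp2
C6: sp2
C7: sp2
C8: sp2
C9: sp3 ✓
C10: sp3 ✓
C11: sp3 ✓
5 carbons are sp3.

5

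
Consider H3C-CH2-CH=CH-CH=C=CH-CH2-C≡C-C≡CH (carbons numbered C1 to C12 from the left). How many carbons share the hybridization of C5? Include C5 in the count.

4

C5 is sp2 (one π bond).
C1: sp3
C2: sp3
C3: sp2 ✓
C4: sp2 ✓
C5: sp2 ✓
C6: sp
C7: sp2 ✓
C8: sp3
C9: sp
C10: sp
C11: sp
C12: sp
4 carbons are sp2.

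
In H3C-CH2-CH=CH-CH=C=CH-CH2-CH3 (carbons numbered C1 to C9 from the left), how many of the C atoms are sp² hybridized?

4

C1: sp3
C2: sp3
C3: sp2 ✓
C4: sp2 ✓
C5: sp2 ✓
C6: sp
C7: sp2 ✓
C8: sp3
C9: sp3
C3, C4, C5, C7 → 4 sp2 carbons.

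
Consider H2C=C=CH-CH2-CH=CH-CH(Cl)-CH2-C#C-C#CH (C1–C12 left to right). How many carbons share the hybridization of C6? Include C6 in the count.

C6 is sp2 (one π bond).
C1: sp2 ✓
C2: sp
C3: sp2 ✓
C4: sp3
C5: sp2 ✓
C6: sp2 ✓
C7: sp3
C8: sp3
C9: sp
C10: sp
C11: sp
C12: sp
4 carbons are sp2.

4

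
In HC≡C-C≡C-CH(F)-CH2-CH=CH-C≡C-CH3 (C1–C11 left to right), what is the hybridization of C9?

sp

C9 is sp: 2 σ bonds, plus two π bonds, 2 electron-density regions.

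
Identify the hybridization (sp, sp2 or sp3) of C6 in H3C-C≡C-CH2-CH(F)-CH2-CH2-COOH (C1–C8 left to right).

C6 carries 4 σ bonds, giving a steric number of 4, so it is sp3.

sp³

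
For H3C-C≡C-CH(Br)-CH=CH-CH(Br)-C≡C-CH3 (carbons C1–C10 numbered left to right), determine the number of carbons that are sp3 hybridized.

4

C1: sp3 ✓
C2: sp
C3: sp
C4: sp3 ✓
C5: sp2
C6: sp2
C7: sp3 ✓
C8: sp
C9: sp
C10: sp3 ✓
C1, C4, C7, C10 → 4 sp3 carbons.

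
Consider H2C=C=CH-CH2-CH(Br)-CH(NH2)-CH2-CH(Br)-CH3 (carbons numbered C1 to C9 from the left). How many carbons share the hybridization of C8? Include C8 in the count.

C8 is sp3 (only σ bonds).
C1: sp2
C2: sp
C3: sp2
C4: sp3 ✓
C5: sp3 ✓
C6: sp3 ✓
C7: sp3 ✓
C8: sp3 ✓
C9: sp3 ✓
6 carbons are sp3.

6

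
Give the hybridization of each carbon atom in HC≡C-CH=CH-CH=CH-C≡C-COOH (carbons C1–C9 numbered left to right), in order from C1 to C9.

C1 is sp: 2 σ bonds, plus two π bonds, 2 electron-density regions.
C2 is sp: 2 σ bonds, plus two π bonds, 2 electron-density regions.
C3: 3 σ bonds, plus one π bond; 3 regions of electron density → sp2.
C4 carries 3 σ bonds, plus one π bond, giving a steric number of 3, so it is sp2.
C5 carries 3 σ bonds, plus one π bond, giving a steric number of 3, so it is sp2.
C6 is sp2: 3 σ bonds, plus one π bond, 3 electron-density regions.
C7 — 2 σ bonds, plus two π bonds. Steric number 2, so sp.
C8 (2 σ bonds, plus two π bonds) has steric number 2: sp.
C9 has 3 σ bonds, plus one π bond: steric number 3 → sp2.

C1 sp, C2 sp, C3 sp2, C4 sp2, C5 sp2, C6 sp2, C7 sp, C8 sp, C9 sp2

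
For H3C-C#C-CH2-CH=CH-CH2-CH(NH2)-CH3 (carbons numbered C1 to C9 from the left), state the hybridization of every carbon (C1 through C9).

C1 sp3, C2 sp, C3 sp, C4 sp3, C5 sp2, C6 sp2, C7 sp3, C8 sp3, C9 sp3

C1 — 4 σ bonds. Steric number 4, so sp3.
C2: 2 σ bonds, plus two π bonds — 2 electron domains, sp.
C3 is sp: 2 σ bonds, plus two π bonds, 2 electron-density regions.
C4 (4 σ bonds) has steric number 4: sp3.
C5 — 3 σ bonds, plus one π bond. Steric number 3, so sp2.
C6: 3 σ bonds, plus one π bond; 3 regions of electron density → sp2.
C7 (4 σ bonds) has steric number 4: sp3.
C8 has 4 σ bonds: steric number 4 → sp3.
C9 (4 σ bonds) has steric number 4: sp3.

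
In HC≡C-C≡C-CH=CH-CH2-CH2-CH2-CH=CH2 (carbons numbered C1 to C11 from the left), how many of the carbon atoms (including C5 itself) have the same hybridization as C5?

C5 is sp2 (one π bond).
C1: sp
C2: sp
C3: sp
C4: sp
C5: sp2 ✓
C6: sp2 ✓
C7: sp3
C8: sp3
C9: sp3
C10: sp2 ✓
C11: sp2 ✓
4 carbons are sp2.

4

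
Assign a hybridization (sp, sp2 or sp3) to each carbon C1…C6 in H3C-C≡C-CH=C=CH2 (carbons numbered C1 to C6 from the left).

C1 (4 σ bonds) has steric number 4: sp3.
C2 is sp: 2 σ bonds, plus two π bonds, 2 electron-density regions.
C3: 2 σ bonds, plus two π bonds; 2 regions of electron density → sp.
C4: 3 σ bonds, plus one π bond — 3 electron domains, sp2.
C5 has 2 σ bonds, plus two π bonds: steric number 2 → sp.
C6: 3 σ bonds, plus one π bond; 3 regions of electron density → sp2.

C1 sp3, C2 sp, C3 sp, C4 sp2, C5 sp, C6 sp2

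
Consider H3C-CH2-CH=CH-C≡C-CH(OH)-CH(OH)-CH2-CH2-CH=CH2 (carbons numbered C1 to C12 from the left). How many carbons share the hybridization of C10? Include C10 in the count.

C10 is sp3 (only σ bonds).
C1: sp3 ✓
C2: sp3 ✓
C3: sp2
C4: sp2
C5: sp
C6: sp
C7: sp3 ✓
C8: sp3 ✓
C9: sp3 ✓
C10: sp3 ✓
C11: sp2
C12: sp2
6 carbons are sp3.

6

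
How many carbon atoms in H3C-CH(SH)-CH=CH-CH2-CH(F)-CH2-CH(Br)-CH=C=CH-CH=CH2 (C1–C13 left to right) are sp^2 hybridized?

6

C1: sp3
C2: sp3
C3: sp2 ✓
C4: sp2 ✓
C5: sp3
C6: sp3
C7: sp3
C8: sp3
C9: sp2 ✓
C10: sp
C11: sp2 ✓
C12: sp2 ✓
C13: sp2 ✓
C3, C4, C9, C11, C12, C13 → 6 sp2 carbons.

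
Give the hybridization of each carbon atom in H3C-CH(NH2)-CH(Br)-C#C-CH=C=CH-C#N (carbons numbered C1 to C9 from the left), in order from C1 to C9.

C1 carries 4 σ bonds, giving a steric number of 4, so it is sp3.
C2 has 4 σ bonds: steric number 4 → sp3.
C3: 4 σ bonds; 4 regions of electron density → sp3.
C4 carries 2 σ bonds, plus two π bonds, giving a steric number of 2, so it is sp.
C5 is sp: 2 σ bonds, plus two π bonds, 2 electron-density regions.
C6 (3 σ bonds, plus one π bond) has steric number 3: sp2.
C7: 2 σ bonds, plus two π bonds — 2 electron domains, sp.
C8 (3 σ bonds, plus one π bond) has steric number 3: sp2.
C9 — 2 σ bonds, plus two π bonds. Steric number 2, so sp.

C1 sp3, C2 sp3, C3 sp3, C4 sp, C5 sp, C6 sp2, C7 sp, C8 sp2, C9 sp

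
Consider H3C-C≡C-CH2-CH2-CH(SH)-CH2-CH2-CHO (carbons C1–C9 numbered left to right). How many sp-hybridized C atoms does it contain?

2

C1: sp3
C2: sp ✓
C3: sp ✓
C4: sp3
C5: sp3
C6: sp3
C7: sp3
C8: sp3
C9: sp2
C2, C3 → 2 sp carbons.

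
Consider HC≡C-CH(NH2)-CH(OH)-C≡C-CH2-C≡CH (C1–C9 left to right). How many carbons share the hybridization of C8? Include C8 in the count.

6

C8 is sp (two π bonds).
C1: sp ✓
C2: sp ✓
C3: sp3
C4: sp3
C5: sp ✓
C6: sp ✓
C7: sp3
C8: sp ✓
C9: sp ✓
6 carbons are sp.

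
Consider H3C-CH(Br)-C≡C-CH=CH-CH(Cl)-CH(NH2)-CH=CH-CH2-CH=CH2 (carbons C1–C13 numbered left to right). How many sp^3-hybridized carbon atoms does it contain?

C1: sp3 ✓
C2: sp3 ✓
C3: sp
C4: sp
C5: sp2
C6: sp2
C7: sp3 ✓
C8: sp3 ✓
C9: sp2
C10: sp2
C11: sp3 ✓
C12: sp2
C13: sp2
C1, C2, C7, C8, C11 → 5 sp3 carbons.

5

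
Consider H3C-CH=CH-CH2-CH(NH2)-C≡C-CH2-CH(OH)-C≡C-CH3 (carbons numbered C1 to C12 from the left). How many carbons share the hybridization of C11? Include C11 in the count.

4

C11 is sp (two π bonds).
C1: sp3
C2: sp2
C3: sp2
C4: sp3
C5: sp3
C6: sp ✓
C7: sp ✓
C8: sp3
C9: sp3
C10: sp ✓
C11: sp ✓
C12: sp3
4 carbons are sp.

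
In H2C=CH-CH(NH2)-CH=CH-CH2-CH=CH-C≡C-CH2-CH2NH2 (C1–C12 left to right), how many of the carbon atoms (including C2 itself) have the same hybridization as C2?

6

C2 is sp2 (one π bond).
C1: sp2 ✓
C2: sp2 ✓
C3: sp3
C4: sp2 ✓
C5: sp2 ✓
C6: sp3
C7: sp2 ✓
C8: sp2 ✓
C9: sp
C10: sp
C11: sp3
C12: sp3
6 carbons are sp2.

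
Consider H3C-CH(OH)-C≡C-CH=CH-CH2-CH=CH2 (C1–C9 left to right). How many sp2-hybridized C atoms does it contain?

C1: sp3
C2: sp3
C3: sp
C4: sp
C5: sp2 ✓
C6: sp2 ✓
C7: sp3
C8: sp2 ✓
C9: sp2 ✓
C5, C6, C8, C9 → 4 sp2 carbons.

4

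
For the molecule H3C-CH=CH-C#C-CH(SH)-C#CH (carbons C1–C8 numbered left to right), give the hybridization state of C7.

sp

C7: 2 σ bonds, plus two π bonds — 2 electron domains, sp.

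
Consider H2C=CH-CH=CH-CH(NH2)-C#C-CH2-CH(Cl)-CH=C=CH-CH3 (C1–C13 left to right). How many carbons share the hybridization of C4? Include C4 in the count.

6

C4 is sp2 (one π bond).
C1: sp2 ✓
C2: sp2 ✓
C3: sp2 ✓
C4: sp2 ✓
C5: sp3
C6: sp
C7: sp
C8: sp3
C9: sp3
C10: sp2 ✓
C11: sp
C12: sp2 ✓
C13: sp3
6 carbons are sp2.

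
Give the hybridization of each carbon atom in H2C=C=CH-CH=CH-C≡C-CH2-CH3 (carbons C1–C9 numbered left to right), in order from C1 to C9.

C1 carries 3 σ bonds, plus one π bond, giving a steric number of 3, so it is sp2.
C2 has 2 σ bonds, plus two π bonds: steric number 2 → sp.
C3 — 3 σ bonds, plus one π bond. Steric number 3, so sp2.
C4 carries 3 σ bonds, plus one π bond, giving a steric number of 3, so it is sp2.
C5: 3 σ bonds, plus one π bond — 3 electron domains, sp2.
C6 carries 2 σ bonds, plus two π bonds, giving a steric number of 2, so it is sp.
C7 carries 2 σ bonds, plus two π bonds, giving a steric number of 2, so it is sp.
C8: 4 σ bonds; 4 regions of electron density → sp3.
C9 is sp3: 4 σ bonds, 4 electron-density regions.

C1 sp2, C2 sp, C3 sp2, C4 sp2, C5 sp2, C6 sp, C7 sp, C8 sp3, C9 sp3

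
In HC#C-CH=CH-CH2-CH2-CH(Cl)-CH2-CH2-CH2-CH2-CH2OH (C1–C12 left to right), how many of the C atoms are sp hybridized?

C1: sp ✓
C2: sp ✓
C3: sp2
C4: sp2
C5: sp3
C6: sp3
C7: sp3
C8: sp3
C9: sp3
C10: sp3
C11: sp3
C12: sp3
C1, C2 → 2 sp carbons.

2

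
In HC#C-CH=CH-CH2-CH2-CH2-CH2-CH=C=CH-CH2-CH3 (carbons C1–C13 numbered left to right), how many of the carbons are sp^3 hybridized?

6

C1: sp
C2: sp
C3: sp2
C4: sp2
C5: sp3 ✓
C6: sp3 ✓
C7: sp3 ✓
C8: sp3 ✓
C9: sp2
C10: sp
C11: sp2
C12: sp3 ✓
C13: sp3 ✓
C5, C6, C7, C8, C12, C13 → 6 sp3 carbons.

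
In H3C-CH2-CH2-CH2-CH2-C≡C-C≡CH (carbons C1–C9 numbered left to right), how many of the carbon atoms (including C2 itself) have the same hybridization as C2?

C2 is sp3 (only σ bonds).
C1: sp3 ✓
C2: sp3 ✓
C3: sp3 ✓
C4: sp3 ✓
C5: sp3 ✓
C6: sp
C7: sp
C8: sp
C9: sp
5 carbons are sp3.

5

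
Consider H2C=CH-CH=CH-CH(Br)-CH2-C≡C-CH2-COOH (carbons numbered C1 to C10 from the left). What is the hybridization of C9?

C9 — 4 σ bonds. Steric number 4, so sp3.

sp³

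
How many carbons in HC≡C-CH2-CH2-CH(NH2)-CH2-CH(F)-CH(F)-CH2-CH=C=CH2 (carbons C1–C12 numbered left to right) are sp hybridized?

3

C1: sp ✓
C2: sp ✓
C3: sp3
C4: sp3
C5: sp3
C6: sp3
C7: sp3
C8: sp3
C9: sp3
C10: sp2
C11: sp ✓
C12: sp2
C1, C2, C11 → 3 sp carbons.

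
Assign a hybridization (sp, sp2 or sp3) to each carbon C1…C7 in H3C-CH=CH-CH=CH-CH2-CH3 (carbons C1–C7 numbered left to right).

C1: 4 σ bonds — 4 electron domains, sp3.
C2 is sp2: 3 σ bonds, plus one π bond, 3 electron-density regions.
C3: 3 σ bonds, plus one π bond; 3 regions of electron density → sp2.
C4: 3 σ bonds, plus one π bond — 3 electron domains, sp2.
C5 has 3 σ bonds, plus one π bond: steric number 3 → sp2.
C6: 4 σ bonds — 4 electron domains, sp3.
C7 has 4 σ bonds: steric number 4 → sp3.

C1 sp3, C2 sp2, C3 sp2, C4 sp2, C5 sp2, C6 sp3, C7 sp3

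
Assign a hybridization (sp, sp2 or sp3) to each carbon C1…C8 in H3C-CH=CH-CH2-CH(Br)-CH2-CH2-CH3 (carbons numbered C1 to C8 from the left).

C1 is sp3: 4 σ bonds, 4 electron-density regions.
C2: 3 σ bonds, plus one π bond; 3 regions of electron density → sp2.
C3: 3 σ bonds, plus one π bond — 3 electron domains, sp2.
C4: 4 σ bonds; 4 regions of electron density → sp3.
C5 carries 4 σ bonds, giving a steric number of 4, so it is sp3.
C6 — 4 σ bonds. Steric number 4, so sp3.
C7 has 4 σ bonds: steric number 4 → sp3.
C8 — 4 σ bonds. Steric number 4, so sp3.

C1 sp3, C2 sp2, C3 sp2, C4 sp3, C5 sp3, C6 sp3, C7 sp3, C8 sp3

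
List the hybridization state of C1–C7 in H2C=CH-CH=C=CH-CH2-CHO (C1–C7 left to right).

C1 sp2, C2 sp2, C3 sp2, C4 sp, C5 sp2, C6 sp3, C7 sp2

C1: 3 σ bonds, plus one π bond — 3 electron domains, sp2.
C2 has 3 σ bonds, plus one π bond: steric number 3 → sp2.
C3 (3 σ bonds, plus one π bond) has steric number 3: sp2.
C4 (2 σ bonds, plus two π bonds) has steric number 2: sp.
C5 carries 3 σ bonds, plus one π bond, giving a steric number of 3, so it is sp2.
C6 — 4 σ bonds. Steric number 4, so sp3.
C7: 3 σ bonds, plus one π bond; 3 regions of electron density → sp2.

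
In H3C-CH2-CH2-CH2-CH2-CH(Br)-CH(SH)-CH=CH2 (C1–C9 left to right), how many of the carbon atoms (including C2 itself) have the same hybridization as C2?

C2 is sp3 (only σ bonds).
C1: sp3 ✓
C2: sp3 ✓
C3: sp3 ✓
C4: sp3 ✓
C5: sp3 ✓
C6: sp3 ✓
C7: sp3 ✓
C8: sp2
C9: sp2
7 carbons are sp3.

7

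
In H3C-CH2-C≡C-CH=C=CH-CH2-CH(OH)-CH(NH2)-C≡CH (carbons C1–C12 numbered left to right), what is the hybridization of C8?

sp3

C8 is sp3: 4 σ bonds, 4 electron-density regions.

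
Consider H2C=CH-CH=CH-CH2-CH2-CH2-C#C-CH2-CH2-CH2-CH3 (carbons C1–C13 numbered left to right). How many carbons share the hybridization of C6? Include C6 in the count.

C6 is sp3 (only σ bonds).
C1: sp2
C2: sp2
C3: sp2
C4: sp2
C5: sp3 ✓
C6: sp3 ✓
C7: sp3 ✓
C8: sp
C9: sp
C10: sp3 ✓
C11: sp3 ✓
C12: sp3 ✓
C13: sp3 ✓
7 carbons are sp3.

7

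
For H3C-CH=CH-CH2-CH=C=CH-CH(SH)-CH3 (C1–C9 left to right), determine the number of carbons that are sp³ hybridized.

4

C1: sp3 ✓
C2: sp2
C3: sp2
C4: sp3 ✓
C5: sp2
C6: sp
C7: sp2
C8: sp3 ✓
C9: sp3 ✓
C1, C4, C8, C9 → 4 sp3 carbons.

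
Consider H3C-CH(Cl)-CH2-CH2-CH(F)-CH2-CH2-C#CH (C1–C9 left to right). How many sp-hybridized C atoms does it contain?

C1: sp3
C2: sp3
C3: sp3
C4: sp3
C5: sp3
C6: sp3
C7: sp3
C8: sp ✓
C9: sp ✓
C8, C9 → 2 sp carbons.

2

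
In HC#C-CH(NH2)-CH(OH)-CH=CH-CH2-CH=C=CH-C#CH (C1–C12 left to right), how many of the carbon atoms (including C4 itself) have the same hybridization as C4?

3

C4 is sp3 (only σ bonds).
C1: sp
C2: sp
C3: sp3 ✓
C4: sp3 ✓
C5: sp2
C6: sp2
C7: sp3 ✓
C8: sp2
C9: sp
C10: sp2
C11: sp
C12: sp
3 carbons are sp3.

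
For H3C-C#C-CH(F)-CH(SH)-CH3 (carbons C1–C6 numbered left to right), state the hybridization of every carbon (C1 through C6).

C1 sp3, C2 sp, C3 sp, C4 sp3, C5 sp3, C6 sp3

C1: 4 σ bonds; 4 regions of electron density → sp3.
C2: 2 σ bonds, plus two π bonds; 2 regions of electron density → sp.
C3: 2 σ bonds, plus two π bonds; 2 regions of electron density → sp.
C4: 4 σ bonds; 4 regions of electron density → sp3.
C5 carries 4 σ bonds, giving a steric number of 4, so it is sp3.
C6 carries 4 σ bonds, giving a steric number of 4, so it is sp3.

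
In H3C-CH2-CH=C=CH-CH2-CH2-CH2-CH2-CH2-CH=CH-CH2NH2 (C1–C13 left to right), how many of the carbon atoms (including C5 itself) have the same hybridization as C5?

C5 is sp2 (one π bond).
C1: sp3
C2: sp3
C3: sp2 ✓
C4: sp
C5: sp2 ✓
C6: sp3
C7: sp3
C8: sp3
C9: sp3
C10: sp3
C11: sp2 ✓
C12: sp2 ✓
C13: sp3
4 carbons are sp2.

4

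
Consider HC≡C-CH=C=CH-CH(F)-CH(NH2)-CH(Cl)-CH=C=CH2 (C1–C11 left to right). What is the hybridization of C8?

C8 (4 σ bonds) has steric number 4: sp3.

sp³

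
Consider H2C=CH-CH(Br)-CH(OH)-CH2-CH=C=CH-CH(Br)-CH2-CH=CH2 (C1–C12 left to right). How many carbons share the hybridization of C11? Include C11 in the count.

6

C11 is sp2 (one π bond).
C1: sp2 ✓
C2: sp2 ✓
C3: sp3
C4: sp3
C5: sp3
C6: sp2 ✓
C7: sp
C8: sp2 ✓
C9: sp3
C10: sp3
C11: sp2 ✓
C12: sp2 ✓
6 carbons are sp2.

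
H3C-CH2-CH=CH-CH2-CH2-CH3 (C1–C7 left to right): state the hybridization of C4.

sp2

C4: 3 σ bonds, plus one π bond — 3 electron domains, sp2.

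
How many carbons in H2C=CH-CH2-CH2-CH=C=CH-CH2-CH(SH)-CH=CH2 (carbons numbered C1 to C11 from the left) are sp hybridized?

C1: sp2
C2: sp2
C3: sp3
C4: sp3
C5: sp2
C6: sp ✓
C7: sp2
C8: sp3
C9: sp3
C10: sp2
C11: sp2
C6 → 1 sp carbon.

1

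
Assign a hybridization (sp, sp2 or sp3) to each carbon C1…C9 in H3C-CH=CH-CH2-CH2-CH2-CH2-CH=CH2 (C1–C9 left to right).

C1 is sp3: 4 σ bonds, 4 electron-density regions.
C2: 3 σ bonds, plus one π bond — 3 electron domains, sp2.
C3 — 3 σ bonds, plus one π bond. Steric number 3, so sp2.
C4 is sp3: 4 σ bonds, 4 electron-density regions.
C5: 4 σ bonds; 4 regions of electron density → sp3.
C6 has 4 σ bonds: steric number 4 → sp3.
C7: 4 σ bonds — 4 electron domains, sp3.
C8 (3 σ bonds, plus one π bond) has steric number 3: sp2.
C9 has 3 σ bonds, plus one π bond: steric number 3 → sp2.

C1 sp3, C2 sp2, C3 sp2, C4 sp3, C5 sp3, C6 sp3, C7 sp3, C8 sp2, C9 sp2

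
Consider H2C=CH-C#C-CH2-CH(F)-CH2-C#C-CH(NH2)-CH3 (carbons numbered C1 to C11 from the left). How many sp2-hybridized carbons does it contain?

2

C1: sp2 ✓
C2: sp2 ✓
C3: sp
C4: sp
C5: sp3
C6: sp3
C7: sp3
C8: sp
C9: sp
C10: sp3
C11: sp3
C1, C2 → 2 sp2 carbons.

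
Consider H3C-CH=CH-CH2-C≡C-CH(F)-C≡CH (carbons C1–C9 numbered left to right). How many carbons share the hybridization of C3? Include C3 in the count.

C3 is sp2 (one π bond).
C1: sp3
C2: sp2 ✓
C3: sp2 ✓
C4: sp3
C5: sp
C6: sp
C7: sp3
C8: sp
C9: sp
2 carbons are sp2.

2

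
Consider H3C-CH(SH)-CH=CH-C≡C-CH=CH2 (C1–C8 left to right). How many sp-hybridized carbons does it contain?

C1: sp3
C2: sp3
C3: sp2
C4: sp2
C5: sp ✓
C6: sp ✓
C7: sp2
C8: sp2
C5, C6 → 2 sp carbons.

2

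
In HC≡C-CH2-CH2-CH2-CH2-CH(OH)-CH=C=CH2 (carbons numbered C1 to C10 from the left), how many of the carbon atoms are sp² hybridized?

2

C1: sp
C2: sp
C3: sp3
C4: sp3
C5: sp3
C6: sp3
C7: sp3
C8: sp2 ✓
C9: sp
C10: sp2 ✓
C8, C10 → 2 sp2 carbons.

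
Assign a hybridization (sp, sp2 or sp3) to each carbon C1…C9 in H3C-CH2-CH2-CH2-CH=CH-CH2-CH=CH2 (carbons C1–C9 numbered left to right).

C1: 4 σ bonds — 4 electron domains, sp3.
C2 has 4 σ bonds: steric number 4 → sp3.
C3 carries 4 σ bonds, giving a steric number of 4, so it is sp3.
C4 has 4 σ bonds: steric number 4 → sp3.
C5 carries 3 σ bonds, plus one π bond, giving a steric number of 3, so it is sp2.
C6 (3 σ bonds, plus one π bond) has steric number 3: sp2.
C7: 4 σ bonds — 4 electron domains, sp3.
C8 (3 σ bonds, plus one π bond) has steric number 3: sp2.
C9 — 3 σ bonds, plus one π bond. Steric number 3, so sp2.

C1 sp3, C2 sp3, C3 sp3, C4 sp3, C5 sp2, C6 sp2, C7 sp3, C8 sp2, C9 sp2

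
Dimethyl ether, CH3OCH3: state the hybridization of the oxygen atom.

sp3

Two σ bonds + two lone pairs = steric number 4 → sp3.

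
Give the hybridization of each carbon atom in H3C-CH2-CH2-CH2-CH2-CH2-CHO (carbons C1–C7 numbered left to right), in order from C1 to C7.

C1 carries 4 σ bonds, giving a steric number of 4, so it is sp3.
C2 — 4 σ bonds. Steric number 4, so sp3.
C3 has 4 σ bonds: steric number 4 → sp3.
C4: 4 σ bonds — 4 electron domains, sp3.
C5: 4 σ bonds; 4 regions of electron density → sp3.
C6 is sp3: 4 σ bonds, 4 electron-density regions.
C7: 3 σ bonds, plus one π bond — 3 electron domains, sp2.

C1 sp3, C2 sp3, C3 sp3, C4 sp3, C5 sp3, C6 sp3, C7 sp2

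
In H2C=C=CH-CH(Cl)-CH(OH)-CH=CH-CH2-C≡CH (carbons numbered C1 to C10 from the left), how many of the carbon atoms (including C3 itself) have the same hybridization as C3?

C3 is sp2 (one π bond).
C1: sp2 ✓
C2: sp
C3: sp2 ✓
C4: sp3
C5: sp3
C6: sp2 ✓
C7: sp2 ✓
C8: sp3
C9: sp
C10: sp
4 carbons are sp2.

4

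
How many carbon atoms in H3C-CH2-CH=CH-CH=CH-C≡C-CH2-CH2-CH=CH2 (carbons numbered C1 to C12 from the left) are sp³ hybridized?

4

C1: sp3 ✓
C2: sp3 ✓
C3: sp2
C4: sp2
C5: sp2
C6: sp2
C7: sp
C8: sp
C9: sp3 ✓
C10: sp3 ✓
C11: sp2
C12: sp2
C1, C2, C9, C10 → 4 sp3 carbons.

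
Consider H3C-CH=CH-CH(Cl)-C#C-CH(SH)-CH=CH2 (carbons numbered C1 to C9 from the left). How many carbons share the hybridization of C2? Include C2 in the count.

C2 is sp2 (one π bond).
C1: sp3
C2: sp2 ✓
C3: sp2 ✓
C4: sp3
C5: sp
C6: sp
C7: sp3
C8: sp2 ✓
C9: sp2 ✓
4 carbons are sp2.

4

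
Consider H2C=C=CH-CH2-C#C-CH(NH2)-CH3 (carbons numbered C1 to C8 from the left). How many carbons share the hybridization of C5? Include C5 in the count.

C5 is sp (two π bonds).
C1: sp2
C2: sp ✓
C3: sp2
C4: sp3
C5: sp ✓
C6: sp ✓
C7: sp3
C8: sp3
3 carbons are sp.

3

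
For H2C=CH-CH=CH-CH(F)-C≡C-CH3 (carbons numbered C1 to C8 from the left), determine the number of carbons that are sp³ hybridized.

2

C1: sp2
C2: sp2
C3: sp2
C4: sp2
C5: sp3 ✓
C6: sp
C7: sp
C8: sp3 ✓
C5, C8 → 2 sp3 carbons.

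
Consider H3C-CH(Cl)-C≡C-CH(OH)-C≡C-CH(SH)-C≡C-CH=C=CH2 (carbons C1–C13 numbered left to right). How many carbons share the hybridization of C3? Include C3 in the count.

7

C3 is sp (two π bonds).
C1: sp3
C2: sp3
C3: sp ✓
C4: sp ✓
C5: sp3
C6: sp ✓
C7: sp ✓
C8: sp3
C9: sp ✓
C10: sp ✓
C11: sp2
C12: sp ✓
C13: sp2
7 carbons are sp.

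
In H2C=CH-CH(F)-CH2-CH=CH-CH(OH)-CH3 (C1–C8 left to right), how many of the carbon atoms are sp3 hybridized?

4

C1: sp2
C2: sp2
C3: sp3 ✓
C4: sp3 ✓
C5: sp2
C6: sp2
C7: sp3 ✓
C8: sp3 ✓
C3, C4, C7, C8 → 4 sp3 carbons.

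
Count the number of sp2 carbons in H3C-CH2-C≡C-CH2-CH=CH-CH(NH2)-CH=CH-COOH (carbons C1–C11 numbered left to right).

5

C1: sp3
C2: sp3
C3: sp
C4: sp
C5: sp3
C6: sp2 ✓
C7: sp2 ✓
C8: sp3
C9: sp2 ✓
C10: sp2 ✓
C11: sp2 ✓
C6, C7, C9, C10, C11 → 5 sp2 carbons.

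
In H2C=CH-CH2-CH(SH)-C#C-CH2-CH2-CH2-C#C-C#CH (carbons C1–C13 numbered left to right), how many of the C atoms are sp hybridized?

C1: sp2
C2: sp2
C3: sp3
C4: sp3
C5: sp ✓
C6: sp ✓
C7: sp3
C8: sp3
C9: sp3
C10: sp ✓
C11: sp ✓
C12: sp ✓
C13: sp ✓
C5, C6, C10, C11, C12, C13 → 6 sp carbons.

6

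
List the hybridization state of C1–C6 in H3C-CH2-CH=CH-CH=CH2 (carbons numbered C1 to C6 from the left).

C1 sp3, C2 sp3, C3 sp2, C4 sp2, C5 sp2, C6 sp2

C1 carries 4 σ bonds, giving a steric number of 4, so it is sp3.
C2 — 4 σ bonds. Steric number 4, so sp3.
C3 — 3 σ bonds, plus one π bond. Steric number 3, so sp2.
C4 is sp2: 3 σ bonds, plus one π bond, 3 electron-density regions.
C5 carries 3 σ bonds, plus one π bond, giving a steric number of 3, so it is sp2.
C6 (3 σ bonds, plus one π bond) has steric number 3: sp2.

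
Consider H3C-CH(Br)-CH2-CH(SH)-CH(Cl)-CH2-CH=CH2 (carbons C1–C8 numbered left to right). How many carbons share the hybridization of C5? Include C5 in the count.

C5 is sp3 (only σ bonds).
C1: sp3 ✓
C2: sp3 ✓
C3: sp3 ✓
C4: sp3 ✓
C5: sp3 ✓
C6: sp3 ✓
C7: sp2
C8: sp2
6 carbons are sp3.

6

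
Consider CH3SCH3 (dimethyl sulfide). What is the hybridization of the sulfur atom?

The sulfur atom: 2 σ bonds and 2 lone pairs — 4 electron domains, sp3.

sp³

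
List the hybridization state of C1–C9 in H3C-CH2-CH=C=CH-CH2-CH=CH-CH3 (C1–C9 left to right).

C1 — 4 σ bonds. Steric number 4, so sp3.
C2 (4 σ bonds) has steric number 4: sp3.
C3 (3 σ bonds, plus one π bond) has steric number 3: sp2.
C4 (2 σ bonds, plus two π bonds) has steric number 2: sp.
C5 is sp2: 3 σ bonds, plus one π bond, 3 electron-density regions.
C6 — 4 σ bonds. Steric number 4, so sp3.
C7: 3 σ bonds, plus one π bond — 3 electron domains, sp2.
C8: 3 σ bonds, plus one π bond; 3 regions of electron density → sp2.
C9: 4 σ bonds — 4 electron domains, sp3.

C1 sp3, C2 sp3, C3 sp2, C4 sp, C5 sp2, C6 sp3, C7 sp2, C8 sp2, C9 sp3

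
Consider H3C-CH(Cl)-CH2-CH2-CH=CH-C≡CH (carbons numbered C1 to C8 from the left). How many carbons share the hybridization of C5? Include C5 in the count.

C5 is sp2 (one π bond).
C1: sp3
C2: sp3
C3: sp3
C4: sp3
C5: sp2 ✓
C6: sp2 ✓
C7: sp
C8: sp
2 carbons are sp2.

2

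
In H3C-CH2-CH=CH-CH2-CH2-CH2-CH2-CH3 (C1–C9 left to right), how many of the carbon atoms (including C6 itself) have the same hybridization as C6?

C6 is sp3 (only σ bonds).
C1: sp3 ✓
C2: sp3 ✓
C3: sp2
C4: sp2
C5: sp3 ✓
C6: sp3 ✓
C7: sp3 ✓
C8: sp3 ✓
C9: sp3 ✓
7 carbons are sp3.

7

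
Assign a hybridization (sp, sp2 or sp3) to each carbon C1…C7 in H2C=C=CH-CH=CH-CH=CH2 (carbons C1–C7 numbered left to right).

C1 sp2, C2 sp, C3 sp2, C4 sp2, C5 sp2, C6 sp2, C7 sp2

C1 has 3 σ bonds, plus one π bond: steric number 3 → sp2.
C2 carries 2 σ bonds, plus two π bonds, giving a steric number of 2, so it is sp.
C3 — 3 σ bonds, plus one π bond. Steric number 3, so sp2.
C4 (3 σ bonds, plus one π bond) has steric number 3: sp2.
C5: 3 σ bonds, plus one π bond; 3 regions of electron density → sp2.
C6 carries 3 σ bonds, plus one π bond, giving a steric number of 3, so it is sp2.
C7: 3 σ bonds, plus one π bond; 3 regions of electron density → sp2.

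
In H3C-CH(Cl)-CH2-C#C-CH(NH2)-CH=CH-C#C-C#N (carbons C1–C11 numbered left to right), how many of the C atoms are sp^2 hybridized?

2

C1: sp3
C2: sp3
C3: sp3
C4: sp
C5: sp
C6: sp3
C7: sp2 ✓
C8: sp2 ✓
C9: sp
C10: sp
C11: sp
C7, C8 → 2 sp2 carbons.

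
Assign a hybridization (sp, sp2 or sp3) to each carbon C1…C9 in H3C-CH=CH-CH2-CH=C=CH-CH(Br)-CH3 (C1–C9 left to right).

C1 sp3, C2 sp2, C3 sp2, C4 sp3, C5 sp2, C6 sp, C7 sp2, C8 sp3, C9 sp3

C1 has 4 σ bonds: steric number 4 → sp3.
C2 (3 σ bonds, plus one π bond) has steric number 3: sp2.
C3: 3 σ bonds, plus one π bond; 3 regions of electron density → sp2.
C4: 4 σ bonds — 4 electron domains, sp3.
C5 (3 σ bonds, plus one π bond) has steric number 3: sp2.
C6 — 2 σ bonds, plus two π bonds. Steric number 2, so sp.
C7 — 3 σ bonds, plus one π bond. Steric number 3, so sp2.
C8 — 4 σ bonds. Steric number 4, so sp3.
C9 is sp3: 4 σ bonds, 4 electron-density regions.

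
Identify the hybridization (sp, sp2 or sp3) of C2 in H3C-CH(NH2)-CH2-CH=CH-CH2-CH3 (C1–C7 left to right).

sp^3

C2 (4 σ bonds) has steric number 4: sp3.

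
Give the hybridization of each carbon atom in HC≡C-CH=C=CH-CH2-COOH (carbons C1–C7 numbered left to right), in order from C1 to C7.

C1 is sp: 2 σ bonds, plus two π bonds, 2 electron-density regions.
C2: 2 σ bonds, plus two π bonds; 2 regions of electron density → sp.
C3 is sp2: 3 σ bonds, plus one π bond, 3 electron-density regions.
C4: 2 σ bonds, plus two π bonds — 2 electron domains, sp.
C5 is sp2: 3 σ bonds, plus one π bond, 3 electron-density regions.
C6 — 4 σ bonds. Steric number 4, so sp3.
C7 — 3 σ bonds, plus one π bond. Steric number 3, so sp2.

C1 sp, C2 sp, C3 sp2, C4 sp, C5 sp2, C6 sp3, C7 sp2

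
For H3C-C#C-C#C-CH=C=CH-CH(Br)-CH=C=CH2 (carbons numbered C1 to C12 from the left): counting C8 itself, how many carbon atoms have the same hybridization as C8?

C8 is sp2 (one π bond).
C1: sp3
C2: sp
C3: sp
C4: sp
C5: sp
C6: sp2 ✓
C7: sp
C8: sp2 ✓
C9: sp3
C10: sp2 ✓
C11: sp
C12: sp2 ✓
4 carbons are sp2.

4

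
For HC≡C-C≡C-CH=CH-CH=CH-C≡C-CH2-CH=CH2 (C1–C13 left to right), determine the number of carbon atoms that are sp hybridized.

6

C1: sp ✓
C2: sp ✓
C3: sp ✓
C4: sp ✓
C5: sp2
C6: sp2
C7: sp2
C8: sp2
C9: sp ✓
C10: sp ✓
C11: sp3
C12: sp2
C13: sp2
C1, C2, C3, C4, C9, C10 → 6 sp carbons.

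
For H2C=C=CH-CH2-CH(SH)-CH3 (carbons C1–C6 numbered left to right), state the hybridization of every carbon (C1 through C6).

C1 sp2, C2 sp, C3 sp2, C4 sp3, C5 sp3, C6 sp3

C1: 3 σ bonds, plus one π bond — 3 electron domains, sp2.
C2 carries 2 σ bonds, plus two π bonds, giving a steric number of 2, so it is sp.
C3 has 3 σ bonds, plus one π bond: steric number 3 → sp2.
C4 has 4 σ bonds: steric number 4 → sp3.
C5 is sp3: 4 σ bonds, 4 electron-density regions.
C6 is sp3: 4 σ bonds, 4 electron-density regions.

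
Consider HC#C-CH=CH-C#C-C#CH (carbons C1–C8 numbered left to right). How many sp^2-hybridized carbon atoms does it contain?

2

C1: sp
C2: sp
C3: sp2 ✓
C4: sp2 ✓
C5: sp
C6: sp
C7: sp
C8: sp
C3, C4 → 2 sp2 carbons.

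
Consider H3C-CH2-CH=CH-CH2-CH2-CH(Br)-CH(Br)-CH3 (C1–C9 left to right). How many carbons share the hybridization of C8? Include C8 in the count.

7

C8 is sp3 (only σ bonds).
C1: sp3 ✓
C2: sp3 ✓
C3: sp2
C4: sp2
C5: sp3 ✓
C6: sp3 ✓
C7: sp3 ✓
C8: sp3 ✓
C9: sp3 ✓
7 carbons are sp3.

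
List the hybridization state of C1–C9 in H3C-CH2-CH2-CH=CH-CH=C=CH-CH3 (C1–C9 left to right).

C1 sp3, C2 sp3, C3 sp3, C4 sp2, C5 sp2, C6 sp2, C7 sp, C8 sp2, C9 sp3

C1: 4 σ bonds; 4 regions of electron density → sp3.
C2 has 4 σ bonds: steric number 4 → sp3.
C3: 4 σ bonds; 4 regions of electron density → sp3.
C4: 3 σ bonds, plus one π bond — 3 electron domains, sp2.
C5: 3 σ bonds, plus one π bond — 3 electron domains, sp2.
C6 carries 3 σ bonds, plus one π bond, giving a steric number of 3, so it is sp2.
C7 (2 σ bonds, plus two π bonds) has steric number 2: sp.
C8: 3 σ bonds, plus one π bond; 3 regions of electron density → sp2.
C9 has 4 σ bonds: steric number 4 → sp3.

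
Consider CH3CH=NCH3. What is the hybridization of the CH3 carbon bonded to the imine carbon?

The CH3 carbon bonded to the imine carbon has 4 σ bonds: steric number 4 → sp3.

sp3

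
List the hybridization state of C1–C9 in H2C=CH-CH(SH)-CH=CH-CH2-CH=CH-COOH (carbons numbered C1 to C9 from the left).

C1 sp2, C2 sp2, C3 sp3, C4 sp2, C5 sp2, C6 sp3, C7 sp2, C8 sp2, C9 sp2

C1 — 3 σ bonds, plus one π bond. Steric number 3, so sp2.
C2: 3 σ bonds, plus one π bond; 3 regions of electron density → sp2.
C3: 4 σ bonds; 4 regions of electron density → sp3.
C4: 3 σ bonds, plus one π bond — 3 electron domains, sp2.
C5 carries 3 σ bonds, plus one π bond, giving a steric number of 3, so it is sp2.
C6 carries 4 σ bonds, giving a steric number of 4, so it is sp3.
C7 (3 σ bonds, plus one π bond) has steric number 3: sp2.
C8 carries 3 σ bonds, plus one π bond, giving a steric number of 3, so it is sp2.
C9: 3 σ bonds, plus one π bond; 3 regions of electron density → sp2.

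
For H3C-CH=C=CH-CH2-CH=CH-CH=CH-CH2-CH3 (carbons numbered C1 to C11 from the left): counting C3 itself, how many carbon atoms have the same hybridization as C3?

1

C3 is sp (two π bonds).
C1: sp3
C2: sp2
C3: sp ✓
C4: sp2
C5: sp3
C6: sp2
C7: sp2
C8: sp2
C9: sp2
C10: sp3
C11: sp3
1 carbon is sp.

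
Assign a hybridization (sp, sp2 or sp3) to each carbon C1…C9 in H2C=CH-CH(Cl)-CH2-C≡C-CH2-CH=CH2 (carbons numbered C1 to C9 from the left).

C1 sp2, C2 sp2, C3 sp3, C4 sp3, C5 sp, C6 sp, C7 sp3, C8 sp2, C9 sp2

C1: 3 σ bonds, plus one π bond — 3 electron domains, sp2.
C2 has 3 σ bonds, plus one π bond: steric number 3 → sp2.
C3: 4 σ bonds; 4 regions of electron density → sp3.
C4: 4 σ bonds — 4 electron domains, sp3.
C5: 2 σ bonds, plus two π bonds; 2 regions of electron density → sp.
C6: 2 σ bonds, plus two π bonds; 2 regions of electron density → sp.
C7 — 4 σ bonds. Steric number 4, so sp3.
C8 (3 σ bonds, plus one π bond) has steric number 3: sp2.
C9: 3 σ bonds, plus one π bond — 3 electron domains, sp2.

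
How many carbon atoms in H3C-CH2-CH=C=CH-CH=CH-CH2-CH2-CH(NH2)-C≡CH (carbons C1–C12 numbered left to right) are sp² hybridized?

C1: sp3
C2: sp3
C3: sp2 ✓
C4: sp
C5: sp2 ✓
C6: sp2 ✓
C7: sp2 ✓
C8: sp3
C9: sp3
C10: sp3
C11: sp
C12: sp
C3, C5, C6, C7 → 4 sp2 carbons.

4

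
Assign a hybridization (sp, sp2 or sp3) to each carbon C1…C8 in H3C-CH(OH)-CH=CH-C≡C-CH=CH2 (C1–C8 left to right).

C1 sp3, C2 sp3, C3 sp2, C4 sp2, C5 sp, C6 sp, C7 sp2, C8 sp2

C1: 4 σ bonds; 4 regions of electron density → sp3.
C2 has 4 σ bonds: steric number 4 → sp3.
C3 carries 3 σ bonds, plus one π bond, giving a steric number of 3, so it is sp2.
C4 carries 3 σ bonds, plus one π bond, giving a steric number of 3, so it is sp2.
C5 is sp: 2 σ bonds, plus two π bonds, 2 electron-density regions.
C6 (2 σ bonds, plus two π bonds) has steric number 2: sp.
C7 (3 σ bonds, plus one π bond) has steric number 3: sp2.
C8 — 3 σ bonds, plus one π bond. Steric number 3, so sp2.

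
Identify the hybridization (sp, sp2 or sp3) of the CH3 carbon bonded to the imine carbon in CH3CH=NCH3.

The CH3 carbon bonded to the imine carbon (4 σ bonds) has steric number 4: sp3.

sp^3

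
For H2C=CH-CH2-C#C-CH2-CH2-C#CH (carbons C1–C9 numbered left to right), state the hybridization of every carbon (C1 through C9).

C1 sp2, C2 sp2, C3 sp3, C4 sp, C5 sp, C6 sp3, C7 sp3, C8 sp, C9 sp

C1 is sp2: 3 σ bonds, plus one π bond, 3 electron-density regions.
C2 (3 σ bonds, plus one π bond) has steric number 3: sp2.
C3: 4 σ bonds; 4 regions of electron density → sp3.
C4: 2 σ bonds, plus two π bonds — 2 electron domains, sp.
C5 (2 σ bonds, plus two π bonds) has steric number 2: sp.
C6 has 4 σ bonds: steric number 4 → sp3.
C7 — 4 σ bonds. Steric number 4, so sp3.
C8 (2 σ bonds, plus two π bonds) has steric number 2: sp.
C9 is sp: 2 σ bonds, plus two π bonds, 2 electron-density regions.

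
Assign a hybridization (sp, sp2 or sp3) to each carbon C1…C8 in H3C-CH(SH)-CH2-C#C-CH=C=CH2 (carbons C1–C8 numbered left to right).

C1: 4 σ bonds; 4 regions of electron density → sp3.
C2 is sp3: 4 σ bonds, 4 electron-density regions.
C3 has 4 σ bonds: steric number 4 → sp3.
C4 — 2 σ bonds, plus two π bonds. Steric number 2, so sp.
C5 has 2 σ bonds, plus two π bonds: steric number 2 → sp.
C6: 3 σ bonds, plus one π bond; 3 regions of electron density → sp2.
C7 is sp: 2 σ bonds, plus two π bonds, 2 electron-density regions.
C8: 3 σ bonds, plus one π bond; 3 regions of electron density → sp2.

C1 sp3, C2 sp3, C3 sp3, C4 sp, C5 sp, C6 sp2, C7 sp, C8 sp2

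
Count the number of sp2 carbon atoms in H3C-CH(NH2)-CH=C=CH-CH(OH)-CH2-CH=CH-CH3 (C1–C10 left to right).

C1: sp3
C2: sp3
C3: sp2 ✓
C4: sp
C5: sp2 ✓
C6: sp3
C7: sp3
C8: sp2 ✓
C9: sp2 ✓
C10: sp3
C3, C5, C8, C9 → 4 sp2 carbons.

4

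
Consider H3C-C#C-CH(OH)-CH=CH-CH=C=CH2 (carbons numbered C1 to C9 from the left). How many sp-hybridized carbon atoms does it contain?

3

C1: sp3
C2: sp ✓
C3: sp ✓
C4: sp3
C5: sp2
C6: sp2
C7: sp2
C8: sp ✓
C9: sp2
C2, C3, C8 → 3 sp carbons.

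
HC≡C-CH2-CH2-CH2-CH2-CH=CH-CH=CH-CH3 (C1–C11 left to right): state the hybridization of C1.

C1 (2 σ bonds, plus two π bonds) has steric number 2: sp.

sp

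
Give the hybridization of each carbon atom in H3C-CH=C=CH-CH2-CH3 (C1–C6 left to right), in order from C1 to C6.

C1: 4 σ bonds — 4 electron domains, sp3.
C2: 3 σ bonds, plus one π bond — 3 electron domains, sp2.
C3 has 2 σ bonds, plus two π bonds: steric number 2 → sp.
C4 has 3 σ bonds, plus one π bond: steric number 3 → sp2.
C5: 4 σ bonds — 4 electron domains, sp3.
C6 has 4 σ bonds: steric number 4 → sp3.

C1 sp3, C2 sp2, C3 sp, C4 sp2, C5 sp3, C6 sp3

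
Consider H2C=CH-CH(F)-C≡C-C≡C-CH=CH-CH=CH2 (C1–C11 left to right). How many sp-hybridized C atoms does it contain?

4

C1: sp2
C2: sp2
C3: sp3
C4: sp ✓
C5: sp ✓
C6: sp ✓
C7: sp ✓
C8: sp2
C9: sp2
C10: sp2
C11: sp2
C4, C5, C6, C7 → 4 sp carbons.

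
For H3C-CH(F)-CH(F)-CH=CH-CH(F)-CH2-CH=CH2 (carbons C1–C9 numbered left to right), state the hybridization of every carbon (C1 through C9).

C1: 4 σ bonds; 4 regions of electron density → sp3.
C2 has 4 σ bonds: steric number 4 → sp3.
C3: 4 σ bonds — 4 electron domains, sp3.
C4 (3 σ bonds, plus one π bond) has steric number 3: sp2.
C5: 3 σ bonds, plus one π bond; 3 regions of electron density → sp2.
C6: 4 σ bonds — 4 electron domains, sp3.
C7 is sp3: 4 σ bonds, 4 electron-density regions.
C8 (3 σ bonds, plus one π bond) has steric number 3: sp2.
C9 (3 σ bonds, plus one π bond) has steric number 3: sp2.

C1 sp3, C2 sp3, C3 sp3, C4 sp2, C5 sp2, C6 sp3, C7 sp3, C8 sp2, C9 sp2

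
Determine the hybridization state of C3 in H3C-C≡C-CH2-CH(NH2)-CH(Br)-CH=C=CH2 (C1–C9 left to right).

C3 has 2 σ bonds, plus two π bonds: steric number 2 → sp.

sp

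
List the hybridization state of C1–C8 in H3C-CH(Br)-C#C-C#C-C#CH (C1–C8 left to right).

C1 carries 4 σ bonds, giving a steric number of 4, so it is sp3.
C2: 4 σ bonds — 4 electron domains, sp3.
C3 carries 2 σ bonds, plus two π bonds, giving a steric number of 2, so it is sp.
C4 carries 2 σ bonds, plus two π bonds, giving a steric number of 2, so it is sp.
C5: 2 σ bonds, plus two π bonds; 2 regions of electron density → sp.
C6 (2 σ bonds, plus two π bonds) has steric number 2: sp.
C7: 2 σ bonds, plus two π bonds; 2 regions of electron density → sp.
C8 carries 2 σ bonds, plus two π bonds, giving a steric number of 2, so it is sp.

C1 sp3, C2 sp3, C3 sp, C4 sp, C5 sp, C6 sp, C7 sp, C8 sp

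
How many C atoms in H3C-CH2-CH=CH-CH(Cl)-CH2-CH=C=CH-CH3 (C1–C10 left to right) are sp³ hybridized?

C1: sp3 ✓
C2: sp3 ✓
C3: sp2
C4: sp2
C5: sp3 ✓
C6: sp3 ✓
C7: sp2
C8: sp
C9: sp2
C10: sp3 ✓
C1, C2, C5, C6, C10 → 5 sp3 carbons.

5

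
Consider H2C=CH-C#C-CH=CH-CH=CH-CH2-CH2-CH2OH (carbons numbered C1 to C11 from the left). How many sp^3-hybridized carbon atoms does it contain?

3

C1: sp2
C2: sp2
C3: sp
C4: sp
C5: sp2
C6: sp2
C7: sp2
C8: sp2
C9: sp3 ✓
C10: sp3 ✓
C11: sp3 ✓
C9, C10, C11 → 3 sp3 carbons.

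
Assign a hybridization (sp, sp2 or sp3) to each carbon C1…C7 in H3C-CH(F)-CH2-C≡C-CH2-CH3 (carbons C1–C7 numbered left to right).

C1 sp3, C2 sp3, C3 sp3, C4 sp, C5 sp, C6 sp3, C7 sp3

C1 is sp3: 4 σ bonds, 4 electron-density regions.
C2: 4 σ bonds; 4 regions of electron density → sp3.
C3 — 4 σ bonds. Steric number 4, so sp3.
C4 has 2 σ bonds, plus two π bonds: steric number 2 → sp.
C5: 2 σ bonds, plus two π bonds — 2 electron domains, sp.
C6 carries 4 σ bonds, giving a steric number of 4, so it is sp3.
C7 carries 4 σ bonds, giving a steric number of 4, so it is sp3.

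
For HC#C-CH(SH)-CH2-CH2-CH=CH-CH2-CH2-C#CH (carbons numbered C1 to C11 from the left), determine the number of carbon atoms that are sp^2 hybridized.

2

C1: sp
C2: sp
C3: sp3
C4: sp3
C5: sp3
C6: sp2 ✓
C7: sp2 ✓
C8: sp3
C9: sp3
C10: sp
C11: sp
C6, C7 → 2 sp2 carbons.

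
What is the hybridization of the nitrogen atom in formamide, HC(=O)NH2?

sp²

Amide resonance delocalises the N lone pair; N is planar sp2.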